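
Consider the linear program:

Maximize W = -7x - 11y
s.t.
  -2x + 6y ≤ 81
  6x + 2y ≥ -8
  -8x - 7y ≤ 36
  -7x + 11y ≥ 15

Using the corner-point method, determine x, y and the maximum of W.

The optimum lies where 6x + 2y = -8 and -7x + 11y = 15.
Solving simultaneously gives x = -59/40, y = 17/40.

x = -59/40, y = 17/40, maximum W = 113/20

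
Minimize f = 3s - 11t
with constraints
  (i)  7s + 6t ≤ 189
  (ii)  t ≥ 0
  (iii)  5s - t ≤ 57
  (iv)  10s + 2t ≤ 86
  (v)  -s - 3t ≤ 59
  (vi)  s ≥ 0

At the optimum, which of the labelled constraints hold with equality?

Vertices and f = 3s - 11t:
  (3, 28) → f = -299
  (0, 63/2) → f = -693/2
  (43/5, 0) → f = 129/5
  (0, 0) → f = 0

The minimum is at (0, 63/2). Substituting into each constraint, equality holds for (i) and (vi); the remaining constraints have slack.

(i) and (vi)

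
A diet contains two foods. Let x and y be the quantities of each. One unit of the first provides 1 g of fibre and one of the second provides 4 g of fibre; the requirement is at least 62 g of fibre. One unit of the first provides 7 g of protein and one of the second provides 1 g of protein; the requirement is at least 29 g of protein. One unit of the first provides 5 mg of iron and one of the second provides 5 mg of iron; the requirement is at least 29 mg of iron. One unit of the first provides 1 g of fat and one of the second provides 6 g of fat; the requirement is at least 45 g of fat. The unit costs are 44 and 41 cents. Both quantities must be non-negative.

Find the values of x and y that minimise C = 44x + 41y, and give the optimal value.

x = 2, y = 15, minimum C = 703

Vertices and C = 44x + 41y:
  (0, 29) → C = 1189
  (62, 0) → C = 2728
  (2, 15) → C = 703
The feasible region is unbounded (it extends along (0, 1), (1, 0)), but C strictly increases along every unbounded feasible direction, so there is no improving ray and the minimum is attained at a vertex.

The optimum lies where x + 4y = 62 and 7x + y = 29.
Solving simultaneously gives x = 2, y = 15.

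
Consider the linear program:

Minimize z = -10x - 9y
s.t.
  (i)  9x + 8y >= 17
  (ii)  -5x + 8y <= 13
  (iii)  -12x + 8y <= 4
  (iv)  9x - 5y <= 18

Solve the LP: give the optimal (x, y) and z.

x = 209/47, y = 207/47, minimum z = -3953/47

Corner points and z = -10x - 9y:
  (13/21, 10/7) → z = -400/21
  (229/117, -1/13) → z = -2209/117
  (9/7, 17/7) → z = -243/7
  (209/47, 207/47) → z = -3953/47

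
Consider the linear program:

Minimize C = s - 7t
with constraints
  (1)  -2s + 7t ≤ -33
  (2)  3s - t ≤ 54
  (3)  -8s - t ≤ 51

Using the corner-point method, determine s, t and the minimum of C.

Corner points and C = s - 7t:
  (345/19, 9/19) → C = 282/19
  (-162/29, -183/29) → C = 1119/29
  (3/11, -585/11) → C = 4098/11

At the optimal vertex, -2s + 7t = -33 and 3s - t = 54.
Solving simultaneously gives s = 345/19, t = 9/19.

s = 345/19, t = 9/19, minimum C = 282/19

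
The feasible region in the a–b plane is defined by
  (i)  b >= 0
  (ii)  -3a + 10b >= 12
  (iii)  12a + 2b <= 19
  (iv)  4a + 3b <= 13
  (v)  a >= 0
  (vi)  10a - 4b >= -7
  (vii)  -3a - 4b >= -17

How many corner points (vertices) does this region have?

Pairwise boundary intersections that survive every other constraint:
  (83/63, 67/42)
  (0, 6/5)
  (31/28, 20/7)
  (31/46, 79/23)
  (0, 7/4)

5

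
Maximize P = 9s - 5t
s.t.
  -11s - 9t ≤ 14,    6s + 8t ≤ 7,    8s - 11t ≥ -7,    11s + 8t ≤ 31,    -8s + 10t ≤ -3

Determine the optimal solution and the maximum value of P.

Corner points and P = 9s - 5t:
  (391/11, -45) → P = 5994/11
  (-113/182, -145/182) → P = -146/91
  (24/5, -109/40) → P = 2273/40
  (47/62, 19/62) → P = 164/31

The binding constraints are -11s - 9t = 14 and 11s + 8t = 31.
Solving simultaneously gives s = 391/11, t = -45.

s = 391/11, t = -45, maximum P = 5994/11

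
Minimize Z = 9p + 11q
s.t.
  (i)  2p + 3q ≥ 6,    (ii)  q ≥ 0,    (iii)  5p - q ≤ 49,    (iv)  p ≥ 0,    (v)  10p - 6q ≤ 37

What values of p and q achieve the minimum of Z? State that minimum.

Extreme points and Z = 9p + 11q:
  (3, 0) → Z = 27
  (0, 2) → Z = 22
  (37/10, 0) → Z = 333/10
  (257/20, 61/4) → Z = 1417/5
The feasible region is unbounded (it extends along (0, 1), (1, 5)), but Z strictly increases along every unbounded feasible direction, so there is no improving ray and the minimum is attained at a vertex.

p = 0, q = 2, minimum Z = 22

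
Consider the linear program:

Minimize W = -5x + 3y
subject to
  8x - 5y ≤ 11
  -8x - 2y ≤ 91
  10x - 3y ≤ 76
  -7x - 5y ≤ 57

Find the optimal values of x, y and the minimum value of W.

x = 347/26, y = 249/13, minimum W = -241/26

Corner points and W = -5x + 3y:
  (347/26, 249/13) → W = -241/26
  (-46/15, -533/75) → W = -449/75
  (-341/26, 181/26) → W = 1124/13
The feasible region is unbounded (it extends along (-1, 4), (3, 10)), but W strictly increases along every unbounded feasible direction, so there is no improving ray and the minimum is attained at a vertex.

At the optimal vertex, 8x - 5y = 11 and 10x - 3y = 76.
Solving simultaneously gives x = 347/26, y = 249/13.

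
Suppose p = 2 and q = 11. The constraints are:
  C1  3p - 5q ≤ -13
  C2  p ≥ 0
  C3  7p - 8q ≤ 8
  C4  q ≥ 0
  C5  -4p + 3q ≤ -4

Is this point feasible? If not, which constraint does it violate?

not feasible — violates C5

Constraint C5: -4p + 3q = 25, which is not ≤ -4. All other constraints are satisfied.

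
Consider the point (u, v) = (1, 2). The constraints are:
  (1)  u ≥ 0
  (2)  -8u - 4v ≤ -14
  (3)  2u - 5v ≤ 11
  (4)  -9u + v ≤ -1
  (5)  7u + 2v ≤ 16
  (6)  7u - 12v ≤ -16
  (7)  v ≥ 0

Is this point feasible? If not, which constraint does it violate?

(1): 1 ≥ 0 ✓
(2): -16 ≤ -14 ✓
(3): -8 ≤ 11 ✓
(4): -7 ≤ -1 ✓
(5): 11 ≤ 16 ✓
(6): -17 ≤ -16 ✓
(7): 2 ≥ 0 ✓

feasible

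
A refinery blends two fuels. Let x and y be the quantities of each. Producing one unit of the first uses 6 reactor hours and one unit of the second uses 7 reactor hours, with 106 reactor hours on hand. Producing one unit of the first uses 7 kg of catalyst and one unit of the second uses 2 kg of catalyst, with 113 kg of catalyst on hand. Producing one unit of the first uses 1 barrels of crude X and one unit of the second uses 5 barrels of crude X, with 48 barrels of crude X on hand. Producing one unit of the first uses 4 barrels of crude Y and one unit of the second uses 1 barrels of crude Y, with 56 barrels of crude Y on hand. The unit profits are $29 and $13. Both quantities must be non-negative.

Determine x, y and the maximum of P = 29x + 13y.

x = 13, y = 4, maximum P = 429

Extreme points and P = 29x + 13y:
  (0, 0) → P = 0
  (0, 48/5) → P = 624/5
  (14, 0) → P = 406
  (194/23, 182/23) → P = 7992/23
  (13, 4) → P = 429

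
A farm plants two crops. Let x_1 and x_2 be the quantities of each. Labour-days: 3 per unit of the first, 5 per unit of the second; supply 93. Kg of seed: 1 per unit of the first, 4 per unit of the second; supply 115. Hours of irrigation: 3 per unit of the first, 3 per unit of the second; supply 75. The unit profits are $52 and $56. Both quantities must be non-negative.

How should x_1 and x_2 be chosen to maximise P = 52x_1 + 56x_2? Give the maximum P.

Vertices and P = 52x_1 + 56x_2:
  (0, 0) → P = 0
  (0, 93/5) → P = 5208/5
  (25, 0) → P = 1300
  (16, 9) → P = 1336

x_1 = 16, x_2 = 9, maximum P = 1336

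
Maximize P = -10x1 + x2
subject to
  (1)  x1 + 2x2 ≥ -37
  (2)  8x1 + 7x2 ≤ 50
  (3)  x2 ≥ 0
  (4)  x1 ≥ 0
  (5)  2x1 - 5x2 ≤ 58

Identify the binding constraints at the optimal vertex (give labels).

Vertices and P = -10x1 + x2:
  (25/4, 0) → P = -125/2
  (0, 50/7) → P = 50/7
  (0, 0) → P = 0

The maximum is at (0, 50/7). Substituting into each constraint, equality holds for (2) and (4); the remaining constraints have slack.

(2) and (4)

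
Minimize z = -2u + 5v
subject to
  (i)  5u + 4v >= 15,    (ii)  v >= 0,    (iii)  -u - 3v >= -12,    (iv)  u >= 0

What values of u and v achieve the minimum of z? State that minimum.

Vertices and z = -2u + 5v:
  (3, 0) → z = -6
  (0, 15/4) → z = 75/4
  (12, 0) → z = -24
  (0, 4) → z = 20

u = 12, v = 0, minimum z = -24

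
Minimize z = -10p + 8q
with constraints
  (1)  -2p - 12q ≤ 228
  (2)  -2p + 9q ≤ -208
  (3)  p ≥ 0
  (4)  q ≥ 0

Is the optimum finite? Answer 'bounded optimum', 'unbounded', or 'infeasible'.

unbounded

From the feasible point (104, 0), moving in the direction (9, 2) keeps every constraint satisfied while z decreases without bound.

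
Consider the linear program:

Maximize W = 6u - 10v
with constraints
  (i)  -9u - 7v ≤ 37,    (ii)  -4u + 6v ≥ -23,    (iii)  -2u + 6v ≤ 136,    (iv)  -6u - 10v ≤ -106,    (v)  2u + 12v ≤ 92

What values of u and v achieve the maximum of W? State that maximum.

u = 433/38, v = 143/38, maximum W = 584/19

Vertices and W = 6u - 10v:
  (433/38, 143/38) → W = 584/19
  (69/5, 161/30) → W = 437/15
  (88/13, 85/13) → W = -322/13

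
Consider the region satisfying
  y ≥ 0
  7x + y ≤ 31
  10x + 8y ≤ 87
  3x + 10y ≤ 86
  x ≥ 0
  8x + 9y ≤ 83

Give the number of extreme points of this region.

Intersecting each pair of boundary lines and keeping only the points that satisfy every inequality leaves:
  (31/7, 0)
  (0, 0)
  (196/55, 333/55)
  (0, 43/5)
  (56/53, 439/53)

5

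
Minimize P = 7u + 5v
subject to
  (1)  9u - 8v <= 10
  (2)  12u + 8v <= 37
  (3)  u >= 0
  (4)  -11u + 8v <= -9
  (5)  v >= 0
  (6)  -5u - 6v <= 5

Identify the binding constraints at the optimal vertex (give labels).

(4) and (5)

Extreme points and P = 7u + 5v:
  (47/21, 71/56) → P = 3697/168
  (10/9, 0) → P = 70/9
  (2, 13/8) → P = 177/8
  (9/11, 0) → P = 63/11

The minimum is at (9/11, 0). Substituting into each constraint, equality holds for (4) and (5); the remaining constraints have slack.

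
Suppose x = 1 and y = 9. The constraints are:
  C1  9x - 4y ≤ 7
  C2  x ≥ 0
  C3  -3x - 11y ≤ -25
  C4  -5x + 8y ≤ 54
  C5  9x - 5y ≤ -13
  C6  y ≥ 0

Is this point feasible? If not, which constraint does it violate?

Constraint C4: -5x + 8y = 67, which is not ≤ 54. All other constraints are satisfied.

not feasible — violates C4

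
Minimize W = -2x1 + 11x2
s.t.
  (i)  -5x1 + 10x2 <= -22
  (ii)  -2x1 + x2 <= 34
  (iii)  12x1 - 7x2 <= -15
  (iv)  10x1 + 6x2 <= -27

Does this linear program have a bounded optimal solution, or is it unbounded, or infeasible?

bounded optimum

Feasible corners and W = -2x1 + 11x2:
  (-362/15, -214/15) → W = -326/3
  (-304/85, -339/85) → W = -3121/85
  (-223/2, -189) → W = -1856
The feasible region has finitely many vertices and no improving ray; the minimum is -1856 at (-223/2, -189).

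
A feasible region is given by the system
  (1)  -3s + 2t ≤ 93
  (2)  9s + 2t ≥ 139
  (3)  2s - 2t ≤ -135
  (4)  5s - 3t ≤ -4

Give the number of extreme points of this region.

The feasible vertices (each the meet of two boundaries and inside every other half-plane) are:
  (42, 219/2)
  (271, 453)
  (397/4, 667/4)

3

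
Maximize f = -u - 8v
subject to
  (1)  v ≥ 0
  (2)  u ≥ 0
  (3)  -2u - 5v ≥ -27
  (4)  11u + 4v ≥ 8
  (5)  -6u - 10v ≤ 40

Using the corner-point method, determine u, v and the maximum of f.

u = 8/11, v = 0, maximum f = -8/11

Vertices and f = -u - 8v:
  (27/2, 0) → f = -27/2
  (8/11, 0) → f = -8/11
  (0, 27/5) → f = -216/5
  (0, 2) → f = -16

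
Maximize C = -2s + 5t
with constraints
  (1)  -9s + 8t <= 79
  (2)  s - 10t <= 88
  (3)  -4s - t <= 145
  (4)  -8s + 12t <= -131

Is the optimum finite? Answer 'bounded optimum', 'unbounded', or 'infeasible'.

unbounded

From the feasible point (127/34, -573/68), moving in the direction (12, 8) keeps every constraint satisfied while C increases without bound.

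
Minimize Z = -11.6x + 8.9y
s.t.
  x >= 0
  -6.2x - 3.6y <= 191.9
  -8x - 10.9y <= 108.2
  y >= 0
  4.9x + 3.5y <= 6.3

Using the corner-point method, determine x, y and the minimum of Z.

Extreme points and Z = -11.6x + 8.9y:
  (0, 0) → Z = 0
  (0, 9/5) → Z = 801/50
  (9/7, 0) → Z = -522/35

x = 9/7, y = 0, minimum Z = -522/35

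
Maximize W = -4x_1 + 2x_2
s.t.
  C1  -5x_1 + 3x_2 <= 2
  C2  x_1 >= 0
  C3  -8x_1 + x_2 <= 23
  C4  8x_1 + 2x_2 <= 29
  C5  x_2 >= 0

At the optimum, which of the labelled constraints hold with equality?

C1 and C2

Vertices and W = -4x_1 + 2x_2:
  (0, 2/3) → W = 4/3
  (83/34, 161/34) → W = -5/17
  (0, 0) → W = 0
  (29/8, 0) → W = -29/2

The maximum is at (0, 2/3). Substituting into each constraint, equality holds for C1 and C2; the remaining constraints have slack.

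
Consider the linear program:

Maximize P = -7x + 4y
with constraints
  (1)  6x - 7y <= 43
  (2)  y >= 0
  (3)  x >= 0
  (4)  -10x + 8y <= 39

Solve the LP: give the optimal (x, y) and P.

Extreme points and P = -7x + 4y:
  (43/6, 0) → P = -301/6
  (0, 0) → P = 0
  (0, 39/8) → P = 39/2
The feasible region is unbounded (it extends along (4, 5), (7, 6)), but P strictly decreases along every unbounded feasible direction, so there is no improving ray and the maximum is attained at a vertex.

x = 0, y = 39/8, maximum P = 39/2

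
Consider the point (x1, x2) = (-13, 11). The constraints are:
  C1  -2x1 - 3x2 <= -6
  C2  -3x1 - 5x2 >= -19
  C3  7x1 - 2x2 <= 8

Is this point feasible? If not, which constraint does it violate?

feasible

C1: -7 ≤ -6 ✓
C2: -16 ≥ -19 ✓
C3: -113 ≤ 8 ✓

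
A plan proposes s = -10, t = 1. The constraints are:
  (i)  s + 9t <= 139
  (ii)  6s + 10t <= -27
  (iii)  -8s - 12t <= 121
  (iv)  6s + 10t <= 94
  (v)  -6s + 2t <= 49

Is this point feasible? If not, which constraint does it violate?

Constraint (v): -6s + 2t = 62, which is not ≤ 49. All other constraints are satisfied.

not feasible — violates (v)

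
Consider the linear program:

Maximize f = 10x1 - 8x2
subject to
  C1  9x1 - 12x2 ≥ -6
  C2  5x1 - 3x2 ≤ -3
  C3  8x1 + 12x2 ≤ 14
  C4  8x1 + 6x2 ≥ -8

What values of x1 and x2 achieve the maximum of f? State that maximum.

x1 = -7/9, x2 = -8/27, maximum f = -146/27

Corner points and f = 10x1 - 8x2:
  (-6/11, 1/11) → f = -68/11
  (-22/25, -4/25) → f = -188/25
  (-7/9, -8/27) → f = -146/27

The optimum lies where 5x1 - 3x2 = -3 and 8x1 + 6x2 = -8.
Solving simultaneously gives x1 = -7/9, x2 = -8/27.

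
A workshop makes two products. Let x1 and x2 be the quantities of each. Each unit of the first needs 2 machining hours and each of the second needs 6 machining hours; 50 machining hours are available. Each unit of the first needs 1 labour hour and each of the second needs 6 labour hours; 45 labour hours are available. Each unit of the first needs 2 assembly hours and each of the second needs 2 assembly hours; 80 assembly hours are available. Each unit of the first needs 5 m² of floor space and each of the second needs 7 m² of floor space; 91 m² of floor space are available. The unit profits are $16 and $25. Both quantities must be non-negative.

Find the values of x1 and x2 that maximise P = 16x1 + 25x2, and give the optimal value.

x1 = 49/4, x2 = 17/4, maximum P = 1209/4

Feasible corners and P = 16x1 + 25x2:
  (0, 0) → P = 0
  (0, 15/2) → P = 375/2
  (91/5, 0) → P = 1456/5
  (5, 20/3) → P = 740/3
  (49/4, 17/4) → P = 1209/4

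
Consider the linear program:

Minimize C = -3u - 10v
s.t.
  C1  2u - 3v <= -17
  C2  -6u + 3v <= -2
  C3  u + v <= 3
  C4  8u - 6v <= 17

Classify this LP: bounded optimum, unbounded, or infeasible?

The boundaries 2u - 3v = -17 and -6u + 3v = -2 meet at (19/4, 53/6), but that point violates u + v ≤ 3. Every candidate vertex is excluded by some other constraint, so the feasible region is empty.

infeasible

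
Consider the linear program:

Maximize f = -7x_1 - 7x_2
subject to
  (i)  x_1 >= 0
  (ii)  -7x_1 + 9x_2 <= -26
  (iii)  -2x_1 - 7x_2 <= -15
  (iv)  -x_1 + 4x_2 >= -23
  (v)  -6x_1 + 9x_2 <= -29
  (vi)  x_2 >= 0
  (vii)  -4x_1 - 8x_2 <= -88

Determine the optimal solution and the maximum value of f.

The feasible region is unbounded (it extends along (4, 1), (3, 2)), but f strictly decreases along every unbounded feasible direction, so there is no improving ray and the maximum is attained at a vertex.

x_1 = 256/21, x_2 = 103/21, maximum f = -359/3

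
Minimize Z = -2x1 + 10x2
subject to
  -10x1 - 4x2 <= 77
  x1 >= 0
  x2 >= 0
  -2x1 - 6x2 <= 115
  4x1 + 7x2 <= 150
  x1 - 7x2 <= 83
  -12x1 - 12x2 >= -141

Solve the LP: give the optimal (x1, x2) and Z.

Vertices and Z = -2x1 + 10x2:
  (0, 0) → Z = 0
  (0, 47/4) → Z = 235/2
  (47/4, 0) → Z = -47/2

x1 = 47/4, x2 = 0, minimum Z = -47/2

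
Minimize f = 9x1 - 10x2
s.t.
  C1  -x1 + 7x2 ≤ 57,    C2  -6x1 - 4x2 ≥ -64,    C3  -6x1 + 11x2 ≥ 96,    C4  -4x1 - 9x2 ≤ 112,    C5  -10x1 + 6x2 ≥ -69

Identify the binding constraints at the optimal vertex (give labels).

C1 and C4

Extreme points and f = 9x1 - 10x2:
  (-45/31, 246/31) → f = -2865/31
  (-1297/37, 116/37) → f = -12833/37
  (-1048/49, -144/49) → f = -7992/49

The minimum is at (-1297/37, 116/37). Substituting into each constraint, equality holds for C1 and C4; the remaining constraints have slack.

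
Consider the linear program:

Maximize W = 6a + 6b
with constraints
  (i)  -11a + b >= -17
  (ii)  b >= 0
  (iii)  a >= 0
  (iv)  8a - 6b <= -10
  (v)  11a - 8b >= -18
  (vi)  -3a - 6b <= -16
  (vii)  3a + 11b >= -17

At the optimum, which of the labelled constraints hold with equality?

(i) and (v)

Extreme points and W = 6a + 6b:
  (56/29, 123/29) → W = 1074/29
  (2, 5) → W = 42
  (6/11, 79/33) → W = 194/11
  (2/9, 23/9) → W = 50/3

The maximum is at (2, 5). Substituting into each constraint, equality holds for (i) and (v); the remaining constraints have slack.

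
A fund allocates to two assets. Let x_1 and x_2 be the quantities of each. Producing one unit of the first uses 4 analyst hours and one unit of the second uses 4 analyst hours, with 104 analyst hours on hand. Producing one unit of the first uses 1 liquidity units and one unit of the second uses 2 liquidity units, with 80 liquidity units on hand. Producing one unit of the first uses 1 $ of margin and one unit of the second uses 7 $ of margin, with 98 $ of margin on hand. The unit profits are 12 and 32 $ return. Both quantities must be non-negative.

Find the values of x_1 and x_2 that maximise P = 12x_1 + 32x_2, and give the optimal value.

x_1 = 14, x_2 = 12, maximum P = 552

Feasible corners and P = 12x_1 + 32x_2:
  (0, 0) → P = 0
  (0, 14) → P = 448
  (26, 0) → P = 312
  (14, 12) → P = 552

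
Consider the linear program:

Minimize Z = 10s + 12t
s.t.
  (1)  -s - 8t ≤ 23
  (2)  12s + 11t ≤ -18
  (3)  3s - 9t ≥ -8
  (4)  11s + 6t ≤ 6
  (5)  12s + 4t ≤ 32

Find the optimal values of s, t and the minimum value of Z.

Vertices and Z = 10s + 12t:
  (109/85, -258/85) → Z = -118/5
  (-271/33, -61/33) → Z = -3442/33
  (-250/141, 14/47) → Z = -1996/141

The optimum lies where -s - 8t = 23 and 3s - 9t = -8.
Solving simultaneously gives s = -271/33, t = -61/33.

s = -271/33, t = -61/33, minimum Z = -3442/33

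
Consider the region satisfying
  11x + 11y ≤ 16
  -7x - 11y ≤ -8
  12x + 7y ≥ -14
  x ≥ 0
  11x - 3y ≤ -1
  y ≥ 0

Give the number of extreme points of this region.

4

The feasible vertices (each the meet of two boundaries and inside every other half-plane) are:
  (0, 16/11)
  (37/154, 17/14)
  (0, 8/11)
  (13/142, 95/142)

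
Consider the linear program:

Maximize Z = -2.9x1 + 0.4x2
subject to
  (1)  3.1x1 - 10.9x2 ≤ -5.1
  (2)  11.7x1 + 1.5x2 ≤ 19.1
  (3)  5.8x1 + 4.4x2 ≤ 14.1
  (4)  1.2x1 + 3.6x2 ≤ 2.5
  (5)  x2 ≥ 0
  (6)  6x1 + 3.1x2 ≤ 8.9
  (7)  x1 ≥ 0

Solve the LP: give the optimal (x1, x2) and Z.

x1 = 0, x2 = 25/36, maximum Z = 5/18

Vertices and Z = -2.9x1 + 0.4x2:
  (889/2424, 1387/2424) → Z = -20233/24240
  (0, 51/109) → Z = 102/545
  (0, 25/36) → Z = 5/18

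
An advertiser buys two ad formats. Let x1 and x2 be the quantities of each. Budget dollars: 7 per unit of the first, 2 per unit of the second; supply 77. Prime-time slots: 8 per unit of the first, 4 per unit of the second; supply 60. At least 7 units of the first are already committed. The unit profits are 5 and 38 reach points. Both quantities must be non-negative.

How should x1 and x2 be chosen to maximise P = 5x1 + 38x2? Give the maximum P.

x1 = 7, x2 = 1, maximum P = 73

Corner points and P = 5x1 + 38x2:
  (15/2, 0) → P = 75/2
  (7, 0) → P = 35
  (7, 1) → P = 73

The binding constraints are 8x1 + 4x2 = 60 and x1 = 7.
Solving simultaneously gives x1 = 7, x2 = 1.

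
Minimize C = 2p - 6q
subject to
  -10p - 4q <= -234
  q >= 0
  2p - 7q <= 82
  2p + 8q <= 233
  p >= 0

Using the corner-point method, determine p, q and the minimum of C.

p = 235/18, q = 931/36, minimum C = -2323/18

Vertices and C = 2p - 6q:
  (117/5, 0) → C = 234/5
  (235/18, 931/36) → C = -2323/18
  (41, 0) → C = 82
  (2287/30, 151/15) → C = 1381/15

The optimum lies where -10p - 4q = -234 and 2p + 8q = 233.
Solving simultaneously gives p = 235/18, q = 931/36.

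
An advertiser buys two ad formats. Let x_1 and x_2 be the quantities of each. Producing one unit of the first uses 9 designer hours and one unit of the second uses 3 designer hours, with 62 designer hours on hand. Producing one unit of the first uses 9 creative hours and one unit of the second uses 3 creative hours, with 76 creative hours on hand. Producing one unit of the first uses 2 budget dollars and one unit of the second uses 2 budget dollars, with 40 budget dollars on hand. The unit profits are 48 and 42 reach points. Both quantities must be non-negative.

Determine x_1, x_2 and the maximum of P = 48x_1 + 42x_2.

Feasible corners and P = 48x_1 + 42x_2:
  (0, 0) → P = 0
  (0, 20) → P = 840
  (62/9, 0) → P = 992/3
  (1/3, 59/3) → P = 842

x_1 = 1/3, x_2 = 59/3, maximum P = 842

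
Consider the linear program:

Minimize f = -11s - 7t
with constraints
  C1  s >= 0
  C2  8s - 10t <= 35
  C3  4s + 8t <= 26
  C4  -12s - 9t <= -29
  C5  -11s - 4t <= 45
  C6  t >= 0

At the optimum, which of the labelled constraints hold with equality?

C2 and C3

Extreme points and f = -11s - 7t:
  (0, 13/4) → f = -91/4
  (0, 29/9) → f = -203/9
  (135/26, 17/26) → f = -802/13
  (35/8, 0) → f = -385/8
  (29/12, 0) → f = -319/12

The minimum is at (135/26, 17/26). Substituting into each constraint, equality holds for C2 and C3; the remaining constraints have slack.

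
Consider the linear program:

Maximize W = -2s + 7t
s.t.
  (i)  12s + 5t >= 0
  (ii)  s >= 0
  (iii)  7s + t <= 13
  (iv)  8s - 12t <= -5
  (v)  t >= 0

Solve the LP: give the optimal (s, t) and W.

Vertices and W = -2s + 7t:
  (0, 13) → W = 91
  (0, 5/12) → W = 35/12
  (151/92, 139/92) → W = 671/92

s = 0, t = 13, maximum W = 91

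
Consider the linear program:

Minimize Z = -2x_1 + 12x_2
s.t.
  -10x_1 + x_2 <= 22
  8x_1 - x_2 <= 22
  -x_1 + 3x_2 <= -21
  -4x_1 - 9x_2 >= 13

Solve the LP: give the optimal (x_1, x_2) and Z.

x_1 = -22, x_2 = -198, minimum Z = -2332

Corner points and Z = -2x_1 + 12x_2:
  (-22, -198) → Z = -2332
  (-3, -8) → Z = -90
  (45/23, -146/23) → Z = -1842/23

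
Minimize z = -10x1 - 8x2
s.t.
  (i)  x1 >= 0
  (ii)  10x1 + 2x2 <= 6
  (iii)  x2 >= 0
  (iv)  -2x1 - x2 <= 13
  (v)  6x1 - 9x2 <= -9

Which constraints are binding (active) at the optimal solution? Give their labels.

Vertices and z = -10x1 - 8x2:
  (0, 3) → z = -24
  (0, 1) → z = -8
  (6/17, 21/17) → z = -228/17

The minimum is at (0, 3). Substituting into each constraint, equality holds for (i) and (ii); the remaining constraints have slack.

(i) and (ii)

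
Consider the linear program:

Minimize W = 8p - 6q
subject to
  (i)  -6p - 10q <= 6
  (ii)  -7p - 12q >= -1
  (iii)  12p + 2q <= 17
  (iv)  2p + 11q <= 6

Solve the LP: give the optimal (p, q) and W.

p = -63/23, q = 24/23, minimum W = -648/23

The binding constraints are -6p - 10q = 6 and 2p + 11q = 6.
Solving simultaneously gives p = -63/23, q = 24/23.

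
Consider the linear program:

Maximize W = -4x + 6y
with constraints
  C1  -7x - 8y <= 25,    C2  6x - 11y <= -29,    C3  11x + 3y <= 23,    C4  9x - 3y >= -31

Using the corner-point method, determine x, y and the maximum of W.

x = -2/5, y = 137/15, maximum W = 282/5

Feasible corners and W = -4x + 6y:
  (166/139, 457/139) → W = 2078/139
  (-254/81, 25/27) → W = 1466/81
  (-2/5, 137/15) → W = 282/5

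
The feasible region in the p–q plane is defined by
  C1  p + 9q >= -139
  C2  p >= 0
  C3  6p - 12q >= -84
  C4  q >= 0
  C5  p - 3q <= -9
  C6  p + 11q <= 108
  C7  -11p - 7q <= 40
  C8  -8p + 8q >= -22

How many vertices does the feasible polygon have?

Pairwise boundary intersections that survive every other constraint:
  (0, 7)
  (0, 3)
  (62/13, 122/13)
  (69/8, 47/8)
  (553/48, 421/48)

5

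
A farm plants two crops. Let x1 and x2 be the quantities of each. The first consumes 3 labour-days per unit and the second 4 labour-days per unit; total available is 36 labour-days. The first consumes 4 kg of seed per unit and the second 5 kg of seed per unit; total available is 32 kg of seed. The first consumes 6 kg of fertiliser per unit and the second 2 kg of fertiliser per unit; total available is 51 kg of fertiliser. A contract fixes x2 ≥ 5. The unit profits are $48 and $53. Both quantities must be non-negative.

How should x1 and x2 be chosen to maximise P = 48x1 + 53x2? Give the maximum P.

x1 = 7/4, x2 = 5, maximum P = 349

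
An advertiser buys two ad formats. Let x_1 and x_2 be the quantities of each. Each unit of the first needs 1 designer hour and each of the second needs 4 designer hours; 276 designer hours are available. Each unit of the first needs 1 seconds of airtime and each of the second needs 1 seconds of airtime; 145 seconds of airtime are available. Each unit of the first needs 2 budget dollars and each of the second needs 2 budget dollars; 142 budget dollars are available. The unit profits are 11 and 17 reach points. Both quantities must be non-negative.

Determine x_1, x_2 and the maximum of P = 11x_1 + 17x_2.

Vertices and P = 11x_1 + 17x_2:
  (0, 0) → P = 0
  (0, 69) → P = 1173
  (71, 0) → P = 781
  (8/3, 205/3) → P = 1191

The binding constraints are x_1 + 4x_2 = 276 and 2x_1 + 2x_2 = 142.
Solving simultaneously gives x_1 = 8/3, x_2 = 205/3.

x_1 = 8/3, x_2 = 205/3, maximum P = 1191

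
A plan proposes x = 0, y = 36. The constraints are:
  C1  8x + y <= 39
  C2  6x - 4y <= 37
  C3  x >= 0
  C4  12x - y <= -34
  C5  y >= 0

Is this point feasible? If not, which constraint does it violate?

feasible

C1: 36 ≤ 39 ✓
C2: -144 ≤ 37 ✓
C3: 0 ≥ 0 ✓
C4: -36 ≤ -34 ✓
C5: 36 ≥ 0 ✓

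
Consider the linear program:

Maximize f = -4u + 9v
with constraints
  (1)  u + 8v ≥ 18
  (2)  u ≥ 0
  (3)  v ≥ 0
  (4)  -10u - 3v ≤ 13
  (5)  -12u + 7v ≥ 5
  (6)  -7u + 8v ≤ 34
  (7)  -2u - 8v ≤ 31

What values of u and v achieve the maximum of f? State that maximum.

u = 198/47, v = 373/47, maximum f = 2565/47

Corner points and f = -4u + 9v:
  (0, 9/4) → f = 81/4
  (86/103, 221/103) → f = 1645/103
  (0, 17/4) → f = 153/4
  (198/47, 373/47) → f = 2565/47

The binding constraints are -12u + 7v = 5 and -7u + 8v = 34.
Solving simultaneously gives u = 198/47, v = 373/47.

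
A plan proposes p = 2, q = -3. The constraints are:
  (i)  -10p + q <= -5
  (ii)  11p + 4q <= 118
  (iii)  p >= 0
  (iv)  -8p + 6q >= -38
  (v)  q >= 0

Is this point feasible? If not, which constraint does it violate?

Constraint (v): q = -3, which is not ≥ 0. All other constraints are satisfied.

not feasible — violates (v)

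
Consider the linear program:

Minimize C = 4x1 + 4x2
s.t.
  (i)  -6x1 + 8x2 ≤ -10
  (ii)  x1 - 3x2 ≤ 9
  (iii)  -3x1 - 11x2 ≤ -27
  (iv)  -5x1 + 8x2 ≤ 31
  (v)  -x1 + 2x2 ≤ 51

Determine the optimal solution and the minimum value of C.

x1 = 163/45, x2 = 22/15, minimum C = 916/45

Feasible corners and C = 4x1 + 4x2:
  (163/45, 22/15) → C = 916/45
  (41, 59/2) → C = 282
  (9, 0) → C = 36
  (173, 112) → C = 1140
The feasible region is unbounded (it extends along (2, 1), (3, 1)), but C strictly increases along every unbounded feasible direction, so there is no improving ray and the minimum is attained at a vertex.

The binding constraints are -6x1 + 8x2 = -10 and -3x1 - 11x2 = -27.
Solving simultaneously gives x1 = 163/45, x2 = 22/15.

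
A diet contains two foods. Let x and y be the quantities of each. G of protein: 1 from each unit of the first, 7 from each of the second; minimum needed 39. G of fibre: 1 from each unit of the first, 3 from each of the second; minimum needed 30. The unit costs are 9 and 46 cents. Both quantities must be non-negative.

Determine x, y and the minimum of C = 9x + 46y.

x = 93/4, y = 9/4, minimum C = 1251/4

Vertices and C = 9x + 46y:
  (0, 10) → C = 460
  (39, 0) → C = 351
  (93/4, 9/4) → C = 1251/4
The feasible region is unbounded (it extends along (0, 1), (1, 0)), but C strictly increases along every unbounded feasible direction, so there is no improving ray and the minimum is attained at a vertex.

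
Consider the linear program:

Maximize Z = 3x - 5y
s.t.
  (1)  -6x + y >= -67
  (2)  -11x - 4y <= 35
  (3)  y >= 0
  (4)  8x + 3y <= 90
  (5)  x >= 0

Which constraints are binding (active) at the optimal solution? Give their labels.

Extreme points and Z = 3x - 5y:
  (67/6, 0) → Z = 67/2
  (291/26, 2/13) → Z = 853/26
  (0, 0) → Z = 0
  (0, 30) → Z = -150

The maximum is at (67/6, 0). Substituting into each constraint, equality holds for (1) and (3); the remaining constraints have slack.

(1) and (3)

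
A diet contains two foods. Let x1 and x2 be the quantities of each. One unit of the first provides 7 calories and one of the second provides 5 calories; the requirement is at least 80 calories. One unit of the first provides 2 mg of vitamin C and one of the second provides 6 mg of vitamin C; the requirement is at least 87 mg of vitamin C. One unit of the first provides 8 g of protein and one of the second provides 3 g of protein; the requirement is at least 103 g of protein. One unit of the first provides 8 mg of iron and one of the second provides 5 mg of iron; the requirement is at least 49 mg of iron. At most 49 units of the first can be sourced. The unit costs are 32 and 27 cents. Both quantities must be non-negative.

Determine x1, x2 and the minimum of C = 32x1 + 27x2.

The feasible region is unbounded (it extends along (0, 1)), but C strictly increases along every unbounded feasible direction, so there is no improving ray and the minimum is attained at a vertex.

The optimum lies where 2x1 + 6x2 = 87 and 8x1 + 3x2 = 103.
Solving simultaneously gives x1 = 17/2, x2 = 35/3.

x1 = 17/2, x2 = 35/3, minimum C = 587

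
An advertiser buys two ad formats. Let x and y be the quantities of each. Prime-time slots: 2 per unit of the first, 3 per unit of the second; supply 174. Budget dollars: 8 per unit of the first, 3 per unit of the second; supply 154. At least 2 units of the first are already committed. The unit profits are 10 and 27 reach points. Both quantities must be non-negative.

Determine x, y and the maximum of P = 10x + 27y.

Corner points and P = 10x + 27y:
  (77/4, 0) → P = 385/2
  (2, 0) → P = 20
  (2, 46) → P = 1262

The binding constraints are 8x + 3y = 154 and x = 2.
Solving simultaneously gives x = 2, y = 46.

x = 2, y = 46, maximum P = 1262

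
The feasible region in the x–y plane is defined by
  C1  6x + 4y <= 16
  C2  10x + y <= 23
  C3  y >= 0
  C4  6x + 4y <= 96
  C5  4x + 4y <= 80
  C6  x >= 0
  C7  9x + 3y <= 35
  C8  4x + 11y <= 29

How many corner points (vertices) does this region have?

Of the 27 pairwise boundary intersections, those satisfying every inequality are:
  (38/17, 11/17)
  (6/5, 11/5)
  (23/10, 0)
  (0, 0)
  (0, 29/11)

5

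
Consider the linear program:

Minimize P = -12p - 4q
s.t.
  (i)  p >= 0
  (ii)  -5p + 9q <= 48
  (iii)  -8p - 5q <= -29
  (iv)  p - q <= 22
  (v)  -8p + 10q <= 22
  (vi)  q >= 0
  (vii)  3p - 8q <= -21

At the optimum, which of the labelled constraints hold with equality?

(ii) and (iv)

Vertices and P = -12p - 4q:
  (123/2, 79/2) → P = -896
  (141/11, 137/11) → P = -2240/11
  (3/2, 17/5) → P = -158/5
  (127/79, 255/79) → P = -2544/79
  (197/5, 87/5) → P = -2712/5

The minimum is at (123/2, 79/2). Substituting into each constraint, equality holds for (ii) and (iv); the remaining constraints have slack.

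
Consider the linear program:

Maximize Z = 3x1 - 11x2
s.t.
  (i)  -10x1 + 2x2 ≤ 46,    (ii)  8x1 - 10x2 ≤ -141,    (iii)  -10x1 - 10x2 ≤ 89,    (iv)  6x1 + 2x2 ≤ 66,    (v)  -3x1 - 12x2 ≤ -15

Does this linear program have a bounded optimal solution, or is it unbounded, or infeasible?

bounded optimum

Corner points and Z = 3x1 - 11x2:
  (-89/42, 521/42) → Z = -2999/21
  (5/4, 117/4) → Z = -318
  (189/38, 687/38) → Z = -3495/19
The feasible region has finitely many vertices and no improving ray; the maximum is -2999/21 at (-89/42, 521/42).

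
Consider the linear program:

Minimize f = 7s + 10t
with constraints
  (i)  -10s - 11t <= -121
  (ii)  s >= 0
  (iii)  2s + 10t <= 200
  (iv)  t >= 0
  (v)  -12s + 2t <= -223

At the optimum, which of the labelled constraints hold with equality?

Corner points and f = 7s + 10t:
  (100, 0) → f = 700
  (1315/62, 977/62) → f = 18975/62
  (223/12, 0) → f = 1561/12

The minimum is at (223/12, 0). Substituting into each constraint, equality holds for (iv) and (v); the remaining constraints have slack.

(iv) and (v)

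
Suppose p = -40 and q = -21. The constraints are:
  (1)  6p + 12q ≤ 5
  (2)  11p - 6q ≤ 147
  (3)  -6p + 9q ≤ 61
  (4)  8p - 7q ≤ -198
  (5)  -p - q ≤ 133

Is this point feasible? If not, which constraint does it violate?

Constraint (4): 8p - 7q = -173, which is not ≤ -198. All other constraints are satisfied.

not feasible — violates (4)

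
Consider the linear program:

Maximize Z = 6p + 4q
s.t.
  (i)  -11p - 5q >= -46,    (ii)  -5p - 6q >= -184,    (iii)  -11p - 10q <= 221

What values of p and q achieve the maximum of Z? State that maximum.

p = -644/41, q = 1794/41, maximum Z = 3312/41

Extreme points and Z = 6p + 4q:
  (-644/41, 1794/41) → Z = 3312/41
  (313/11, -267/5) → Z = -2358/55
  (-1583/8, 3129/16) → Z = -405

At the optimal vertex, -11p - 5q = -46 and -5p - 6q = -184.
Solving simultaneously gives p = -644/41, q = 1794/41.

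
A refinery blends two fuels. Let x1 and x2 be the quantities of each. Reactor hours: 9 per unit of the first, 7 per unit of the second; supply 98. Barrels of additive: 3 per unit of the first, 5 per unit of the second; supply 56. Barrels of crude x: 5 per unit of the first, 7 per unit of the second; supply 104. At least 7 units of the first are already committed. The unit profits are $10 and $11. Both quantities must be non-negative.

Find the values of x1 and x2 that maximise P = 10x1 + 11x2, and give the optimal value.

x1 = 7, x2 = 5, maximum P = 125

Corner points and P = 10x1 + 11x2:
  (98/9, 0) → P = 980/9
  (7, 0) → P = 70
  (7, 5) → P = 125

At the optimal vertex, 9x1 + 7x2 = 98 and x1 = 7.
Solving simultaneously gives x1 = 7, x2 = 5.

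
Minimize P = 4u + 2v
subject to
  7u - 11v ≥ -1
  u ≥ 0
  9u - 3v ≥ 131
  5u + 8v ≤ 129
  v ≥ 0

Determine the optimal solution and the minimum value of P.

u = 131/9, v = 0, minimum P = 524/9

Vertices and P = 4u + 2v:
  (1435/87, 506/87) → P = 6752/87
  (131/9, 0) → P = 524/9
  (129/5, 0) → P = 516/5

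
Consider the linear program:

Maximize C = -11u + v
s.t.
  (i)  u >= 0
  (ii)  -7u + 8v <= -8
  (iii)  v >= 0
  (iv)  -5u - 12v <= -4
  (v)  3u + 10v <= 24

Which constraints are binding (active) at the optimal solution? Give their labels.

Extreme points and C = -11u + v:
  (8/7, 0) → C = -88/7
  (136/47, 72/47) → C = -1424/47
  (8, 0) → C = -88

The maximum is at (8/7, 0). Substituting into each constraint, equality holds for (ii) and (iii); the remaining constraints have slack.

(ii) and (iii)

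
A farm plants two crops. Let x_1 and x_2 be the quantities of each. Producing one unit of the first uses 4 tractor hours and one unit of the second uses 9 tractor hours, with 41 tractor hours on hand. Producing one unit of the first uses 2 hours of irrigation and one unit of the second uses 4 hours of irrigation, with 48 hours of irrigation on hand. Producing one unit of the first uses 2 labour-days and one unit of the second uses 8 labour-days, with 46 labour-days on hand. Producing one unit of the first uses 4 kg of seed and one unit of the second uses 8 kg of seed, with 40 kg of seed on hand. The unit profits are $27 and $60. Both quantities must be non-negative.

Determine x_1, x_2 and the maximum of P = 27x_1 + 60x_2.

Extreme points and P = 27x_1 + 60x_2:
  (0, 0) → P = 0
  (0, 41/9) → P = 820/3
  (10, 0) → P = 270
  (8, 1) → P = 276

At the optimal vertex, 4x_1 + 9x_2 = 41 and 4x_1 + 8x_2 = 40.
Solving simultaneously gives x_1 = 8, x_2 = 1.

x_1 = 8, x_2 = 1, maximum P = 276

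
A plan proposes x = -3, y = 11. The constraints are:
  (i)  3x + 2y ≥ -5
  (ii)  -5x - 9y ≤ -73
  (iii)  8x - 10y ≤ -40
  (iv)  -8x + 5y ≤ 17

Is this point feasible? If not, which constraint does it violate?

Constraint (iv): -8x + 5y = 79, which is not ≤ 17. All other constraints are satisfied.

not feasible — violates (iv)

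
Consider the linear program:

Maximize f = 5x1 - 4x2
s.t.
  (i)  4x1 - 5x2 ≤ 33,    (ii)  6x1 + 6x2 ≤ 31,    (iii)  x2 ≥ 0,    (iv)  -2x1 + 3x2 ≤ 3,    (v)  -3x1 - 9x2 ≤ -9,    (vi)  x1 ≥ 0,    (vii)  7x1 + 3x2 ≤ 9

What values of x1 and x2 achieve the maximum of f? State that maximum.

Vertices and f = 5x1 - 4x2:
  (0, 1) → f = -4
  (2/3, 13/9) → f = -22/9
  (1, 2/3) → f = 7/3

x1 = 1, x2 = 2/3, maximum f = 7/3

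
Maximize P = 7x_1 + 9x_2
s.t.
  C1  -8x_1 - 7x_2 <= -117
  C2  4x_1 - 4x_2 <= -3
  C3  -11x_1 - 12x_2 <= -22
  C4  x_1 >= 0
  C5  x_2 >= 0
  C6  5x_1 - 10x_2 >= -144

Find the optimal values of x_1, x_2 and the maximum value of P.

Extreme points and P = 7x_1 + 9x_2:
  (149/20, 41/5) → P = 2519/20
  (162/115, 1737/115) → P = 729/5
  (273/10, 561/20) → P = 8871/20

x_1 = 273/10, x_2 = 561/20, maximum P = 8871/20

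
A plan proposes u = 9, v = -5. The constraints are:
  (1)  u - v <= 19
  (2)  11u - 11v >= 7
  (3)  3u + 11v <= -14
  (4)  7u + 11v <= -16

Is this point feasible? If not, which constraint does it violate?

Constraint (4): 7u + 11v = 8, which is not ≤ -16. All other constraints are satisfied.

not feasible — violates (4)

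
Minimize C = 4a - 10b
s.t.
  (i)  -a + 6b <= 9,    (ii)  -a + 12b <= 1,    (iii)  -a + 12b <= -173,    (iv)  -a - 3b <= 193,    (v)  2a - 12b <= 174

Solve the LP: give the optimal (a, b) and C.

Corner points and C = 4a - 10b:
  (-599/5, -122/5) → C = -1176/5
  (1, -43/3) → C = 442/3
  (-299/3, -280/9) → C = -788/9

a = -599/5, b = -122/5, minimum C = -1176/5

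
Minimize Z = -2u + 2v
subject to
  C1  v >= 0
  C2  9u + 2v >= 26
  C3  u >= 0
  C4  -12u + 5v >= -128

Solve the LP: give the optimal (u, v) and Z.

Extreme points and Z = -2u + 2v:
  (26/9, 0) → Z = -52/9
  (32/3, 0) → Z = -64/3
  (0, 13) → Z = 26
The feasible region is unbounded (it extends along (0, 1), (5, 12)), but Z strictly increases along every unbounded feasible direction, so there is no improving ray and the minimum is attained at a vertex.

u = 32/3, v = 0, minimum Z = -64/3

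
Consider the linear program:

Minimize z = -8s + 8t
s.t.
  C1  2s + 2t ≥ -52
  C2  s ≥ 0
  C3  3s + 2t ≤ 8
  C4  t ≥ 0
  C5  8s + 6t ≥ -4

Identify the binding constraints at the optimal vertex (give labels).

Extreme points and z = -8s + 8t:
  (0, 4) → z = 32
  (0, 0) → z = 0
  (8/3, 0) → z = -64/3

The minimum is at (8/3, 0). Substituting into each constraint, equality holds for C3 and C4; the remaining constraints have slack.

C3 and C4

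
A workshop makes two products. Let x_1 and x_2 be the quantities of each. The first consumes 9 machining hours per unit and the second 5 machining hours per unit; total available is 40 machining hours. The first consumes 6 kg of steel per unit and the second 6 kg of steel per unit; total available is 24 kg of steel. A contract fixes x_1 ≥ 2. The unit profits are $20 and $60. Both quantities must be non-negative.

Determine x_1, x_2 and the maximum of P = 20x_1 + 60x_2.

x_1 = 2, x_2 = 2, maximum P = 160

Vertices and P = 20x_1 + 60x_2:
  (4, 0) → P = 80
  (2, 0) → P = 40
  (2, 2) → P = 160

At the optimal vertex, 6x_1 + 6x_2 = 24 and x_1 = 2.
Solving simultaneously gives x_1 = 2, x_2 = 2.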